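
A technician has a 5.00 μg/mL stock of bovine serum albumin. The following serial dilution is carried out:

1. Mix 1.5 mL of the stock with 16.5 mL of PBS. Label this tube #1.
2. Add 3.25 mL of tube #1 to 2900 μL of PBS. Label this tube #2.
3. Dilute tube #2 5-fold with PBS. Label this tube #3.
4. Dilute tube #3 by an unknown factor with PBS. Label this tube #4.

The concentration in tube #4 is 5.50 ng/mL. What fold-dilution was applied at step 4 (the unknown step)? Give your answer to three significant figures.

8.01-fold

Step 1: 1.5 mL + 16.5 mL = 18 mL total → factor 18/1.5 = 12
Step 2: 3.25 mL + 2900 μL = 6.15 mL total → factor 6.15/3.25 = 1.8923
Step 3: 5-fold → factor 5
Step 4: unknown factor x
Product of known-step factors = 113.54
Overall factor = 5.00 μg/mL / (5.50 ng/mL) = 909.09
x = 909.09 / 113.54 = 8.01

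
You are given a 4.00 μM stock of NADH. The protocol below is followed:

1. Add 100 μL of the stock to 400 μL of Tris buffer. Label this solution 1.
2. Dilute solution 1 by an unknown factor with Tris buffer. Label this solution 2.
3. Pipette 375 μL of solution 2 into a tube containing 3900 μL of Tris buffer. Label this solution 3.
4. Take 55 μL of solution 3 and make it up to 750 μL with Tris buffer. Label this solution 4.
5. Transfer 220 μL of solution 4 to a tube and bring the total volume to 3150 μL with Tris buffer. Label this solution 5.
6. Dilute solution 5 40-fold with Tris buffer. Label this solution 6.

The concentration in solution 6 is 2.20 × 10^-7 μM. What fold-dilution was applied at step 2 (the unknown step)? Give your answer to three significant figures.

Step 1: 100 μL + 400 μL = 500 μL total → factor 500/100 = 5
Step 2: unknown factor x
Step 3: 375 μL + 3900 μL = 4275 μL total → factor 4275/375 = 11.4
Step 4: 55 μL brought to 750 μL → factor 750/55 = 13.636
Step 5: 220 μL brought to 3150 μL → factor 3150/220 = 14.318
Step 6: 40-fold → factor 40
Product of known-step factors = 4.4517 × 10^5
Overall factor = 4.00 μM / (2.20 × 10^-7 μM) = 1.8182 × 10^7
x = 1.8182 × 10^7 / 4.4517 × 10^5 = 40.8

40.8-fold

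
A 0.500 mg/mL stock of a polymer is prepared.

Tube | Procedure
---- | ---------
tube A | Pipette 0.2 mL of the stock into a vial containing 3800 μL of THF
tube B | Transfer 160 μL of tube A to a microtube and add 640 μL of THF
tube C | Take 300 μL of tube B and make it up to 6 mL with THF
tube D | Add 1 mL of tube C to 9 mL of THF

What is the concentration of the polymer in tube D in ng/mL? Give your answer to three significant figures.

25.0 ng/mL

Step 1: 0.2 mL + 3800 μL = 4 mL total → factor 4/0.2 = 20
Step 2: 160 μL + 640 μL = 800 μL total → factor 800/160 = 5
Step 3: 300 μL brought to 6 mL → factor 6000/300 = 20
Step 4: 1 mL + 9 mL = 10 mL total → factor 10/1 = 10
Overall dilution factor = 20 × 5 × 20 × 10 = 20000
Final = 0.500 mg/mL / 20000 = 2.500 × 10^-5 mg/mL = 25.0 ng/mL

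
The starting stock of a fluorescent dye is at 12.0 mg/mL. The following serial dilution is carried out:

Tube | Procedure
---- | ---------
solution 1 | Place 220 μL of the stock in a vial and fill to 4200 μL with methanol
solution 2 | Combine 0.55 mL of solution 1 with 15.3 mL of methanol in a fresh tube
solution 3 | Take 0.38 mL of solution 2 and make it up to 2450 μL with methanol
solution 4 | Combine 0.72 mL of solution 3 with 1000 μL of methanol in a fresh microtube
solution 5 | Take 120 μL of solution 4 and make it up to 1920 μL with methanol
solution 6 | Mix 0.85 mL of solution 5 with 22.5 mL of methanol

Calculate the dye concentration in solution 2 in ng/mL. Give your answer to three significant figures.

Step 1: 220 μL brought to 4200 μL → factor 4200/220 = 19.091
Step 2: 0.55 mL + 15.3 mL = 15.85 mL total → factor 15.85/0.55 = 28.818
Dilution factor through solution 2 = 19.091 × 28.818 = 550.17
[solution 2] = 12.0 mg/mL / 550.17 = 0.02181 mg/mL = 2.18 × 10^4 ng/mL

2.18 × 10^4 ng/mL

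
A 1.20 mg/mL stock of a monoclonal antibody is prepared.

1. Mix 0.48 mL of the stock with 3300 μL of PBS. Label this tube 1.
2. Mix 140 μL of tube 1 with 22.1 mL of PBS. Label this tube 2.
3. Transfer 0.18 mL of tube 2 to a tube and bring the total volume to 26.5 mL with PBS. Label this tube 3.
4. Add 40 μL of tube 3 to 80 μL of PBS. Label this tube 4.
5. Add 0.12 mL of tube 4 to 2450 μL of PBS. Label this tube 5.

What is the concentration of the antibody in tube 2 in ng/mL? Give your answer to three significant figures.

959 ng/mL

Step 1: 0.48 mL + 3300 μL = 3.78 mL total → factor 3.78/0.48 = 7.875
Step 2: 140 μL + 22.1 mL = 22240 μL total → factor 22240/140 = 158.86
Dilution factor through tube 2 = 7.875 × 158.86 = 1251
[tube 2] = 1.20 mg/mL / 1251 = 0.0009592 mg/mL = 959 ng/mL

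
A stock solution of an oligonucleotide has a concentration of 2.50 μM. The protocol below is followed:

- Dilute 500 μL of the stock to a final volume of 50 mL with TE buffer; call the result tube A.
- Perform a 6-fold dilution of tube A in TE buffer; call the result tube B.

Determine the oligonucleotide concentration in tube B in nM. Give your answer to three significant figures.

4.17 nM

Step 1: 500 μL brought to 50 mL → factor 50000/500 = 100
Step 2: 6-fold → factor 6
Overall dilution factor = 100 × 6 = 600
Final = 2.50 μM / 600 = 0.004167 μM = 4.17 nM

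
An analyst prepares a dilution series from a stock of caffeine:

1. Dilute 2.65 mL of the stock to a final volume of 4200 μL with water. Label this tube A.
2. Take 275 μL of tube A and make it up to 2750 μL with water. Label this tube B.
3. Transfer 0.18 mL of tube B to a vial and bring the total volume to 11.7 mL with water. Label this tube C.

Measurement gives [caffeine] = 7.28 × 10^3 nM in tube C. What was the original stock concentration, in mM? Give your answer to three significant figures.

Step 1: 2.65 mL brought to 4200 μL → factor 4.2/2.65 = 1.5849
Step 2: 275 μL brought to 2750 μL → factor 2750/275 = 10
Step 3: 0.18 mL brought to 11.7 mL → factor 11.7/0.18 = 65
Overall dilution factor = 1.5849 × 10 × 65 = 1030.2
Stock = 7.28 × 10^3 nM × 1030.2 = 7.500 × 10^6 nM = 7.50 mM

7.50 mM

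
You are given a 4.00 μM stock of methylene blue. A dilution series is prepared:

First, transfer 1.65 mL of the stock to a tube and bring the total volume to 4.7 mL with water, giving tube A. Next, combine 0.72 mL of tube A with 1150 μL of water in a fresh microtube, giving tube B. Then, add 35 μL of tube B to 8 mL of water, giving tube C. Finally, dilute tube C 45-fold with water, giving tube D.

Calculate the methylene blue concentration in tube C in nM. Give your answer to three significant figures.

Step 1: 1.65 mL brought to 4.7 mL → factor 4.7/1.65 = 2.8485
Step 2: 0.72 mL + 1150 μL = 1.87 mL total → factor 1.87/0.72 = 2.5972
Step 3: 35 μL + 8 mL = 8035 μL total → factor 8035/35 = 229.57
Dilution factor through tube C = 2.8485 × 2.5972 × 229.57 = 1698.4
[tube C] = 4.00 μM / 1698.4 = 0.002355 μM = 2.36 nM

2.36 nM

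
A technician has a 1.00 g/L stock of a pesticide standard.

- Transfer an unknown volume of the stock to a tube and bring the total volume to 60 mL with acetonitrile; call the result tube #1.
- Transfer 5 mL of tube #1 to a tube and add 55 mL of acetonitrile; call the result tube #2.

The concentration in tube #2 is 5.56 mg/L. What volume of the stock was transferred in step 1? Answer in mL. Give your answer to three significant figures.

4.00 mL

Step 1: v brought to 60 mL → factor = 60 mL/v
Step 2: 5 mL + 55 mL = 60 mL total → factor 60/5 = 12
Product of known-step factors = 12
Overall factor = 1.00 g/L / (5.56 mg/L) = 179.86
Step-1 factor = 179.86 / 12 = 14.988
v = 60 mL / 14.988 = 4.00 mL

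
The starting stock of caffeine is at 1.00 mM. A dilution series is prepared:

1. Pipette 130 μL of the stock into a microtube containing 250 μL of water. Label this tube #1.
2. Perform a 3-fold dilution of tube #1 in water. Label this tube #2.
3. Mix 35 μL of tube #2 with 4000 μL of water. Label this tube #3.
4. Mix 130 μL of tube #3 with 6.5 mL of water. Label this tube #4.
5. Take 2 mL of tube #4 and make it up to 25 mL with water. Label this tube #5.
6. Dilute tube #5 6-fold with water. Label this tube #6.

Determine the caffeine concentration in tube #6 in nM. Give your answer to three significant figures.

0.259 nM

Step 1: 130 μL + 250 μL = 380 μL total → factor 380/130 = 2.9231
Step 2: 3-fold → factor 3
Step 3: 35 μL + 4000 μL = 4035 μL total → factor 4035/35 = 115.29
Step 4: 130 μL + 6.5 mL = 6630 μL total → factor 6630/130 = 51
Step 5: 2 mL brought to 25 mL → factor 25/2 = 12.5
Step 6: 6-fold → factor 6
Overall dilution factor = 2.9231 × 3 × 115.29 × 51 × 12.5 × 6 = 3.8669 × 10^6
Final = 1.00 mM / 3.8669 × 10^6 = 2.586 × 10^-7 mM = 0.259 nM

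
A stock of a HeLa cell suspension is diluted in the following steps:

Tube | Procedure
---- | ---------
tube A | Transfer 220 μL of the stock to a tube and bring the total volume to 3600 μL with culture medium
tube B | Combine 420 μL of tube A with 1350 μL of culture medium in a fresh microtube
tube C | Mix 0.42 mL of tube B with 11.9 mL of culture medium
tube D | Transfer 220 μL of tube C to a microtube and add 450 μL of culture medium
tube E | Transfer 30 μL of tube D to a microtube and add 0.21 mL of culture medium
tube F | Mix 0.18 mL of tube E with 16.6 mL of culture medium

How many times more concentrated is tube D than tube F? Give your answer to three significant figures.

746

Step 1: 220 μL brought to 3600 μL → factor 3600/220 = 16.364
Step 2: 420 μL + 1350 μL = 1770 μL total → factor 1770/420 = 4.2143
Step 3: 0.42 mL + 11.9 mL = 12.32 mL total → factor 12.32/0.42 = 29.333
Step 4: 220 μL + 450 μL = 670 μL total → factor 670/220 = 3.0455
Step 5: 30 μL + 0.21 mL = 240 μL total → factor 240/30 = 8
Step 6: 0.18 mL + 16.6 mL = 16.78 mL total → factor 16.78/0.18 = 93.222
Dilution factor to tube D = 6160.5; to tube F = 4.5944 × 10^6
[tube D]/[tube F] = (factor to tube F)/(factor to tube D) = 4.5944 × 10^6/6160.5 = 746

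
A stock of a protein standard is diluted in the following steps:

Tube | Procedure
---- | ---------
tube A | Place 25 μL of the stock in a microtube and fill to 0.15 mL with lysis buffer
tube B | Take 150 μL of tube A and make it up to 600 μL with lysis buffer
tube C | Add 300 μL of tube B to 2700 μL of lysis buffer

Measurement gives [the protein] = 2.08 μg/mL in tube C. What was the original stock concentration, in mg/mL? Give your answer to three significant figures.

0.499 mg/mL

Step 1: 25 μL brought to 0.15 mL → factor 150/25 = 6
Step 2: 150 μL brought to 600 μL → factor 600/150 = 4
Step 3: 300 μL + 2700 μL = 3000 μL total → factor 3000/300 = 10
Overall dilution factor = 6 × 4 × 10 = 240
Stock = 2.08 μg/mL × 240 = 499.2 μg/mL = 0.499 mg/mL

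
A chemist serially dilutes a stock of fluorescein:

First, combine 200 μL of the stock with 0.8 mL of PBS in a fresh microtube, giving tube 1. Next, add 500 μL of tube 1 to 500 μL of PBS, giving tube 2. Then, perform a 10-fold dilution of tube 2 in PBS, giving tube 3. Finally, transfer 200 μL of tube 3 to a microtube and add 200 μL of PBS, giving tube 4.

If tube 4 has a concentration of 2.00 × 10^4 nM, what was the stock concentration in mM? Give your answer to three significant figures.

4.00 mM

Step 1: 200 μL + 0.8 mL = 1000 μL total → factor 1000/200 = 5
Step 2: 500 μL + 500 μL = 1000 μL total → factor 1000/500 = 2
Step 3: 10-fold → factor 10
Step 4: 200 μL + 200 μL = 400 μL total → factor 400/200 = 2
Overall dilution factor = 5 × 2 × 10 × 2 = 200
Stock = 2.00 × 10^4 nM × 200 = 4.000 × 10^6 nM = 4.00 mM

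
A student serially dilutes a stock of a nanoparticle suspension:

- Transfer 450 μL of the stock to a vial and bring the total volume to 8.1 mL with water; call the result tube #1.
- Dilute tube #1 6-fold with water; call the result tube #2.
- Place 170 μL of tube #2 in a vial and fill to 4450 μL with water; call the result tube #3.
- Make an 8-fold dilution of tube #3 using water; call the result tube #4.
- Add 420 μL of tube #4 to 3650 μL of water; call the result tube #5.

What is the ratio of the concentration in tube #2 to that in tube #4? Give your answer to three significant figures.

Step 1: 450 μL brought to 8.1 mL → factor 8100/450 = 18
Step 2: 6-fold → factor 6
Step 3: 170 μL brought to 4450 μL → factor 4450/170 = 26.176
Step 4: 8-fold → factor 8
Dilution factor to tube #2 = 108; to tube #4 = 22616
[tube #2]/[tube #4] = (factor to tube #4)/(factor to tube #2) = 22616/108 = 209

209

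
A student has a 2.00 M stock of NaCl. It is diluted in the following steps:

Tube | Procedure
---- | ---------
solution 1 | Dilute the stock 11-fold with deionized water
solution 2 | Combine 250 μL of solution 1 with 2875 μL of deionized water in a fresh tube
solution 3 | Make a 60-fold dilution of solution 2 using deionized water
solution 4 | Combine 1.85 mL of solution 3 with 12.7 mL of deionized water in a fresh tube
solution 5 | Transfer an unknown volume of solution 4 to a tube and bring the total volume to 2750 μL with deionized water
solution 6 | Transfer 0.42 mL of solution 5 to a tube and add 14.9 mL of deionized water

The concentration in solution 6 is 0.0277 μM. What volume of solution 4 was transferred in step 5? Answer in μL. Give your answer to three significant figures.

90.1 μL

Step 1: 11-fold → factor 11
Step 2: 250 μL + 2875 μL = 3125 μL total → factor 3125/250 = 12.5
Step 3: 60-fold → factor 60
Step 4: 1.85 mL + 12.7 mL = 14.55 mL total → factor 14.55/1.85 = 7.8649
Step 5: v brought to 2750 μL → factor = 2750 μL/v
Step 6: 0.42 mL + 14.9 mL = 15.32 mL total → factor 15.32/0.42 = 36.476
Product of known-step factors = 2.3668 × 10^6
Overall factor = 2.00 M / (0.0277 μM) = 7.2202 × 10^7
Step-5 factor = 7.2202 × 10^7 / 2.3668 × 10^6 = 30.507
v = 2750 μL / 30.507 = 90.1 μL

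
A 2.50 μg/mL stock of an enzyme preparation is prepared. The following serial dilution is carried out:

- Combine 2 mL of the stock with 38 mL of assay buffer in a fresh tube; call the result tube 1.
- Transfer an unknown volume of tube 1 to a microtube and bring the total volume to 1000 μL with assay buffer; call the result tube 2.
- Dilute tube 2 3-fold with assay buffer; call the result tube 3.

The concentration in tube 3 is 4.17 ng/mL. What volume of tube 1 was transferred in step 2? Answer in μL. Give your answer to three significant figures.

100 μL

Step 1: 2 mL + 38 mL = 40 mL total → factor 40/2 = 20
Step 2: v brought to 1000 μL → factor = 1000 μL/v
Step 3: 3-fold → factor 3
Product of known-step factors = 60
Overall factor = 2.50 μg/mL / (4.17 ng/mL) = 599.52
Step-2 factor = 599.52 / 60 = 9.992
v = 1000 μL / 9.992 = 100 μL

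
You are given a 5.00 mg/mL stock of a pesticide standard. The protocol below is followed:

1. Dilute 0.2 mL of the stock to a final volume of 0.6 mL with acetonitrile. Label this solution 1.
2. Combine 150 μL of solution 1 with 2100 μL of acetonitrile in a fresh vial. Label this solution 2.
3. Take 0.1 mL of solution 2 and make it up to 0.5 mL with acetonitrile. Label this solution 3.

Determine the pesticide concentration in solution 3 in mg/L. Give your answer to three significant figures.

22.2 mg/L

Step 1: 0.2 mL brought to 0.6 mL → factor 0.6/0.2 = 3
Step 2: 150 μL + 2100 μL = 2250 μL total → factor 2250/150 = 15
Step 3: 0.1 mL brought to 0.5 mL → factor 0.5/0.1 = 5
Overall dilution factor = 3 × 15 × 5 = 225
Final = 5.00 mg/mL / 225 = 0.02222 mg/mL = 22.2 mg/L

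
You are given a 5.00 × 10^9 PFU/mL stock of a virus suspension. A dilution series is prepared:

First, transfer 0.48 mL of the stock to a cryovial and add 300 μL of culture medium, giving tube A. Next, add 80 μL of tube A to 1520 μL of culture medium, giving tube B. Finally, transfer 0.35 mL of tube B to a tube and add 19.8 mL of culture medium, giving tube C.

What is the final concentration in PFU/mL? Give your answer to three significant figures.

Step 1: 0.48 mL + 300 μL = 0.78 mL total → factor 0.78/0.48 = 1.625
Step 2: 80 μL + 1520 μL = 1600 μL total → factor 1600/80 = 20
Step 3: 0.35 mL + 19.8 mL = 20.15 mL total → factor 20.15/0.35 = 57.571
Overall dilution factor = 1.625 × 20 × 57.571 = 1871.1
Final = 5.00 × 10^9 PFU/mL / 1871.1 = 2.67 × 10^6 PFU/mL

2.67 × 10^6 PFU/mL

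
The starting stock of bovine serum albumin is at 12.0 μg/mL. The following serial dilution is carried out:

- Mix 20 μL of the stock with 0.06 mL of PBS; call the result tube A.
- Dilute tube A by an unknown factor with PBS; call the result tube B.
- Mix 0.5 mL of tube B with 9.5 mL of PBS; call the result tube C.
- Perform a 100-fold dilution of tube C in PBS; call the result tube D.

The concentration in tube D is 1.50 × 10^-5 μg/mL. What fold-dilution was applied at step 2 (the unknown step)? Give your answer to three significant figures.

100-fold

Step 1: 20 μL + 0.06 mL = 80 μL total → factor 80/20 = 4
Step 2: unknown factor x
Step 3: 0.5 mL + 9.5 mL = 10 mL total → factor 10/0.5 = 20
Step 4: 100-fold → factor 100
Product of known-step factors = 8000
Overall factor = 12.0 μg/mL / (1.50 × 10^-5 μg/mL) = 8 × 10^5
x = 8 × 10^5 / 8000 = 100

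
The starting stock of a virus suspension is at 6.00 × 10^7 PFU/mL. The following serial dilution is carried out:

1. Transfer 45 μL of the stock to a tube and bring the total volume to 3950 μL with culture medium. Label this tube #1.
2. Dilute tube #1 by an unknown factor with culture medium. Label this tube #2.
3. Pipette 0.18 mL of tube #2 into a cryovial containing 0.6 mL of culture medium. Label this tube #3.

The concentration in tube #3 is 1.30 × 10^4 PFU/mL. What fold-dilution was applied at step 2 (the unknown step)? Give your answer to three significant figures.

Step 1: 45 μL brought to 3950 μL → factor 3950/45 = 87.778
Step 2: unknown factor x
Step 3: 0.18 mL + 0.6 mL = 0.78 mL total → factor 0.78/0.18 = 4.3333
Product of known-step factors = 380.37
Overall factor = 6.00 × 10^7 PFU/mL / (1.30 × 10^4 PFU/mL) = 4615.4
x = 4615.4 / 380.37 = 12.1

12.1-fold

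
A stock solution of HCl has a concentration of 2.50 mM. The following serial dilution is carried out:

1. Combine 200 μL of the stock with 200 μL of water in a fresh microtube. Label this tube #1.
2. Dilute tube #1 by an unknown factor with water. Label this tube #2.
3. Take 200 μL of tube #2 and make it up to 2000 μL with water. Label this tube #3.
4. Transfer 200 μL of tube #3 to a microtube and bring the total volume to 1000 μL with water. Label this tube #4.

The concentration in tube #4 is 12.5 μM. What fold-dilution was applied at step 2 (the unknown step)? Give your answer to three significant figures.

Step 1: 200 μL + 200 μL = 400 μL total → factor 400/200 = 2
Step 2: unknown factor x
Step 3: 200 μL brought to 2000 μL → factor 2000/200 = 10
Step 4: 200 μL brought to 1000 μL → factor 1000/200 = 5
Product of known-step factors = 100
Overall factor = 2.50 mM / (12.5 μM) = 200
x = 200 / 100 = 2.00

2.00-fold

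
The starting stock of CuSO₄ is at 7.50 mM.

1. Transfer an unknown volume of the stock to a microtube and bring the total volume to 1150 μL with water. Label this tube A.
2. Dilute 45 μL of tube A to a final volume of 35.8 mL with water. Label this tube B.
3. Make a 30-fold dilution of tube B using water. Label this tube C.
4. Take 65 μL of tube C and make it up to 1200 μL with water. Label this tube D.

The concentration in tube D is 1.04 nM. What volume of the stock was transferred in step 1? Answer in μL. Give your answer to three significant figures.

70.3 μL

Step 1: v brought to 1150 μL → factor = 1150 μL/v
Step 2: 45 μL brought to 35.8 mL → factor 35800/45 = 795.56
Step 3: 30-fold → factor 30
Step 4: 65 μL brought to 1200 μL → factor 1200/65 = 18.462
Product of known-step factors = 4.4062 × 10^5
Overall factor = 7.50 mM / (1.04 nM) = 7.2115 × 10^6
Step-1 factor = 7.2115 × 10^6 / 4.4062 × 10^5 = 16.367
v = 1150 μL / 16.367 = 70.3 μL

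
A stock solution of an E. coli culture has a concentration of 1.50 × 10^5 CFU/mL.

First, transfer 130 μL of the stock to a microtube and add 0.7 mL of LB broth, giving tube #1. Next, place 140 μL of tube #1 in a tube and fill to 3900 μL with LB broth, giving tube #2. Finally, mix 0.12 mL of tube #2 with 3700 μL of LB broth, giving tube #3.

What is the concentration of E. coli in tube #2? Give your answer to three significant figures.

843 CFU/mL

Step 1: 130 μL + 0.7 mL = 830 μL total → factor 830/130 = 6.3846
Step 2: 140 μL brought to 3900 μL → factor 3900/140 = 27.857
Dilution factor through tube #2 = 6.3846 × 27.857 = 177.86
[tube #2] = 1.50 × 10^5 CFU/mL / 177.86 = 843 CFU/mL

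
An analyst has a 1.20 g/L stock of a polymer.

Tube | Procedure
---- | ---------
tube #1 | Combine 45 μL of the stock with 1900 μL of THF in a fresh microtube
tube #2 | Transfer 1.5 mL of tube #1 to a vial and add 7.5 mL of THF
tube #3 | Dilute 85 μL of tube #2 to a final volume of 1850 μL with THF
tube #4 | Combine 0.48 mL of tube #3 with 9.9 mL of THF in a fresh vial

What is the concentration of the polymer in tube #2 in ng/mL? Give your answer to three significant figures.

4.63 × 10^3 ng/mL

Step 1: 45 μL + 1900 μL = 1945 μL total → factor 1945/45 = 43.222
Step 2: 1.5 mL + 7.5 mL = 9 mL total → factor 9/1.5 = 6
Dilution factor through tube #2 = 43.222 × 6 = 259.33
[tube #2] = 1.20 g/L / 259.33 = 0.004627 g/L = 4.63 × 10^3 ng/mL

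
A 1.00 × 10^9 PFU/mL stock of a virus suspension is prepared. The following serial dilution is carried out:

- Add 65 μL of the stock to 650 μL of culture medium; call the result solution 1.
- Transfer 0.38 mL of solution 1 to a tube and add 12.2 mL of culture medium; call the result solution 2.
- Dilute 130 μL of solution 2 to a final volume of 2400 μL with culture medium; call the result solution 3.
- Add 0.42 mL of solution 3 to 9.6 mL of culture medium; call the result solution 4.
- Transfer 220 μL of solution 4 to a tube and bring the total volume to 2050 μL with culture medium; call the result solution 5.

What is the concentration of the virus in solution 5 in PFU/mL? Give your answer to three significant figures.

Step 1: 65 μL + 650 μL = 715 μL total → factor 715/65 = 11
Step 2: 0.38 mL + 12.2 mL = 12.58 mL total → factor 12.58/0.38 = 33.105
Step 3: 130 μL brought to 2400 μL → factor 2400/130 = 18.462
Step 4: 0.42 mL + 9.6 mL = 10.02 mL total → factor 10.02/0.42 = 23.857
Step 5: 220 μL brought to 2050 μL → factor 2050/220 = 9.3182
Overall dilution factor = 11 × 33.105 × 18.462 × 23.857 × 9.3182 = 1.4945 × 10^6
Final = 1.00 × 10^9 PFU/mL / 1.4945 × 10^6 = 669 PFU/mL

669 PFU/mL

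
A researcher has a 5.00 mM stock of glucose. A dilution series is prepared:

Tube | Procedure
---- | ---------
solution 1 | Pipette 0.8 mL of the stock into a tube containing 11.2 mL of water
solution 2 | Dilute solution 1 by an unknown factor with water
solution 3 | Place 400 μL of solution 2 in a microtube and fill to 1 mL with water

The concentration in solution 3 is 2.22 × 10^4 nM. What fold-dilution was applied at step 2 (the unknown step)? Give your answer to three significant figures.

6.01-fold

Step 1: 0.8 mL + 11.2 mL = 12 mL total → factor 12/0.8 = 15
Step 2: unknown factor x
Step 3: 400 μL brought to 1 mL → factor 1000/400 = 2.5
Product of known-step factors = 37.5
Overall factor = 5.00 mM / (2.22 × 10^4 nM) = 225.23
x = 225.23 / 37.5 = 6.01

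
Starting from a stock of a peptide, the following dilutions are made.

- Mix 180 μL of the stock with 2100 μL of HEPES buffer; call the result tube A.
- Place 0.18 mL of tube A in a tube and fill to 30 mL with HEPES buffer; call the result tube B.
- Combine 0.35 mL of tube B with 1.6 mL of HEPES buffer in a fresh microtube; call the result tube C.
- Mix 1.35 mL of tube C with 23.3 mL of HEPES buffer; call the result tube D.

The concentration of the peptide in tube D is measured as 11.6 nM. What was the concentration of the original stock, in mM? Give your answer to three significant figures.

2.49 mM

Step 1: 180 μL + 2100 μL = 2280 μL total → factor 2280/180 = 12.667
Step 2: 0.18 mL brought to 30 mL → factor 30/0.18 = 166.67
Step 3: 0.35 mL + 1.6 mL = 1.95 mL total → factor 1.95/0.35 = 5.5714
Step 4: 1.35 mL + 23.3 mL = 24.65 mL total → factor 24.65/1.35 = 18.259
Overall dilution factor = 12.667 × 166.67 × 5.5714 × 18.259 = 2.1476 × 10^5
Stock = 11.6 nM × 2.1476 × 10^5 = 2.491 × 10^6 nM = 2.49 mM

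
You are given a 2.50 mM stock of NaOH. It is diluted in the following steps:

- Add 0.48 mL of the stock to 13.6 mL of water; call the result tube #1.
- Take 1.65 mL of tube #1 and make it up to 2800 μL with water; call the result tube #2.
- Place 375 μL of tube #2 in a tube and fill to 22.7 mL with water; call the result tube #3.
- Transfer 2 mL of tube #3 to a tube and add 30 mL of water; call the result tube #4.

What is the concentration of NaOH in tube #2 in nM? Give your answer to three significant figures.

5.02 × 10^4 nM

Step 1: 0.48 mL + 13.6 mL = 14.08 mL total → factor 14.08/0.48 = 29.333
Step 2: 1.65 mL brought to 2800 μL → factor 2.8/1.65 = 1.697
Dilution factor through tube #2 = 29.333 × 1.697 = 49.778
[tube #2] = 2.50 mM / 49.778 = 0.05022 mM = 5.02 × 10^4 nM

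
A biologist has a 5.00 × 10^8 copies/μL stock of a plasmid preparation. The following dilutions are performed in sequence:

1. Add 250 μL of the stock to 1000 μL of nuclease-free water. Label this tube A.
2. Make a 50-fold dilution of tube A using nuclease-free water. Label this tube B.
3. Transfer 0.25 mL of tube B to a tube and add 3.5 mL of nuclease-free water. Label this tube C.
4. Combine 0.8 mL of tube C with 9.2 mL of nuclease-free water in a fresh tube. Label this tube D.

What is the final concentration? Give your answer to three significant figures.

Step 1: 250 μL + 1000 μL = 1250 μL total → factor 1250/250 = 5
Step 2: 50-fold → factor 50
Step 3: 0.25 mL + 3.5 mL = 3.75 mL total → factor 3.75/0.25 = 15
Step 4: 0.8 mL + 9.2 mL = 10 mL total → factor 10/0.8 = 12.5
Overall dilution factor = 5 × 50 × 15 × 12.5 = 46875
Final = 5.00 × 10^8 copies/μL / 46875 = 1.07 × 10^4 copies/μL

1.07 × 10^4 copies/μL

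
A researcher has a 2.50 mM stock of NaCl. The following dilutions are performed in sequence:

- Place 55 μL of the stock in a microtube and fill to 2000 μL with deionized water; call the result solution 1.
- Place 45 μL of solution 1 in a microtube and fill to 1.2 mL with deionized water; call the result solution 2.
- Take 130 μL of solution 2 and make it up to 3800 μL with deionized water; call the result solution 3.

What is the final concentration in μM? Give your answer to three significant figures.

0.0882 μM

Step 1: 55 μL brought to 2000 μL → factor 2000/55 = 36.364
Step 2: 45 μL brought to 1.2 mL → factor 1200/45 = 26.667
Step 3: 130 μL brought to 3800 μL → factor 3800/130 = 29.231
Overall dilution factor = 36.364 × 26.667 × 29.231 = 28345
Final = 2.50 mM / 28345 = 8.820 × 10^-5 mM = 0.0882 μM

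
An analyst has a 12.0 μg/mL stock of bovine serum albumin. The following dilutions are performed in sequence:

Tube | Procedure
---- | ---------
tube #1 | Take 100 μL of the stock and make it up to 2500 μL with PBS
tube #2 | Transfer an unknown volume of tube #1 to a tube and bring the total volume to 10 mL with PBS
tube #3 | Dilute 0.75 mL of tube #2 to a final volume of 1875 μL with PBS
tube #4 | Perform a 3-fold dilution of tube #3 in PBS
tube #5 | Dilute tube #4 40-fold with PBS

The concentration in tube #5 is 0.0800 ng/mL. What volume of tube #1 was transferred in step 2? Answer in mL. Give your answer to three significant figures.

Step 1: 100 μL brought to 2500 μL → factor 2500/100 = 25
Step 2: v brought to 10 mL → factor = 10 mL/v
Step 3: 0.75 mL brought to 1875 μL → factor 1.875/0.75 = 2.5
Step 4: 3-fold → factor 3
Step 5: 40-fold → factor 40
Product of known-step factors = 7500
Overall factor = 12.0 μg/mL / (0.0800 ng/mL) = 1.5 × 10^5
Step-2 factor = 1.5 × 10^5 / 7500 = 20
v = 10 mL / 20 = 0.500 mL

0.500 mL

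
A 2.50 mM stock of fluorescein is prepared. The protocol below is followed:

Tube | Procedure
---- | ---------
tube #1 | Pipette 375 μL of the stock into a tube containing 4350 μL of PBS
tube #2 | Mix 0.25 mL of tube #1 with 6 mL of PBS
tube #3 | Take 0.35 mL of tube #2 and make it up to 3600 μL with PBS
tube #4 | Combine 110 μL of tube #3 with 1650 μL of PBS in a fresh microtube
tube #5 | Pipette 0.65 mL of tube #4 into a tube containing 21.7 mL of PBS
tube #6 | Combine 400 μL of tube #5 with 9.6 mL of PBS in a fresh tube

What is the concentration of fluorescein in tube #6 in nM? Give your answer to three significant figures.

Step 1: 375 μL + 4350 μL = 4725 μL total → factor 4725/375 = 12.6
Step 2: 0.25 mL + 6 mL = 6.25 mL total → factor 6.25/0.25 = 25
Step 3: 0.35 mL brought to 3600 μL → factor 3.6/0.35 = 10.286
Step 4: 110 μL + 1650 μL = 1760 μL total → factor 1760/110 = 16
Step 5: 0.65 mL + 21.7 mL = 22.35 mL total → factor 22.35/0.65 = 34.385
Step 6: 400 μL + 9.6 mL = 10000 μL total → factor 10000/400 = 25
Overall dilution factor = 12.6 × 25 × 10.286 × 16 × 34.385 × 25 = 4.4562 × 10^7
Final = 2.50 mM / 4.4562 × 10^7 = 5.610 × 10^-8 mM = 0.0561 nM

0.0561 nM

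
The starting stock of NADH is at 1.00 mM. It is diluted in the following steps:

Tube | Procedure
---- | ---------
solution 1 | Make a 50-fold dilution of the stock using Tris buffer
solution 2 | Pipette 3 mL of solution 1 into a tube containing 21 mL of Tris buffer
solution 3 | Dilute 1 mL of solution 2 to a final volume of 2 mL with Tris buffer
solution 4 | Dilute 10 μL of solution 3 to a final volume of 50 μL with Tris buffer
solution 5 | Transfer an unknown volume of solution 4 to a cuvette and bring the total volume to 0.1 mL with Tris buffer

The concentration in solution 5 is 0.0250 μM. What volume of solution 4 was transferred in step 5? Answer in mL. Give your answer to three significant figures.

Step 1: 50-fold → factor 50
Step 2: 3 mL + 21 mL = 24 mL total → factor 24/3 = 8
Step 3: 1 mL brought to 2 mL → factor 2/1 = 2
Step 4: 10 μL brought to 50 μL → factor 50/10 = 5
Step 5: v brought to 0.1 mL → factor = 0.1 mL/v
Product of known-step factors = 4000
Overall factor = 1.00 mM / (0.0250 μM) = 40000
Step-5 factor = 40000 / 4000 = 10
v = 0.1 mL / 10 = 0.0100 mL

0.0100 mL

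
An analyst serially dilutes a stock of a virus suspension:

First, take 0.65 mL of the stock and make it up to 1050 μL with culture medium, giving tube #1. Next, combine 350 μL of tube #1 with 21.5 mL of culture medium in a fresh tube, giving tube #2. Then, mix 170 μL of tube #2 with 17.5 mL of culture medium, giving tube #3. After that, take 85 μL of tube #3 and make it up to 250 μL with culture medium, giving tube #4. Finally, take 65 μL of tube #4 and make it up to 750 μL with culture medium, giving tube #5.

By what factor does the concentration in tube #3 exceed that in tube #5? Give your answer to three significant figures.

33.9

Step 1: 0.65 mL brought to 1050 μL → factor 1.05/0.65 = 1.6154
Step 2: 350 μL + 21.5 mL = 21850 μL total → factor 21850/350 = 62.429
Step 3: 170 μL + 17.5 mL = 17670 μL total → factor 17670/170 = 103.94
Step 4: 85 μL brought to 250 μL → factor 250/85 = 2.9412
Step 5: 65 μL brought to 750 μL → factor 750/65 = 11.538
Dilution factor to tube #3 = 10482; to tube #5 = 3.5573 × 10^5
[tube #3]/[tube #5] = (factor to tube #5)/(factor to tube #3) = 3.5573 × 10^5/10482 = 33.9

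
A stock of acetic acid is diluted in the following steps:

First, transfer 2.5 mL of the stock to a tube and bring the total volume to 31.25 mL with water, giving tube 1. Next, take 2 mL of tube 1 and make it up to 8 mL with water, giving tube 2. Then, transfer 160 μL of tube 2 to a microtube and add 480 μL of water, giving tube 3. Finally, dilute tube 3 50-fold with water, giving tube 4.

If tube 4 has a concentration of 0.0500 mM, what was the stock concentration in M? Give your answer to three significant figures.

Step 1: 2.5 mL brought to 31.25 mL → factor 31.25/2.5 = 12.5
Step 2: 2 mL brought to 8 mL → factor 8/2 = 4
Step 3: 160 μL + 480 μL = 640 μL total → factor 640/160 = 4
Step 4: 50-fold → factor 50
Overall dilution factor = 12.5 × 4 × 4 × 50 = 10000
Stock = 0.0500 mM × 10000 = 500.0 mM = 0.500 M

0.500 M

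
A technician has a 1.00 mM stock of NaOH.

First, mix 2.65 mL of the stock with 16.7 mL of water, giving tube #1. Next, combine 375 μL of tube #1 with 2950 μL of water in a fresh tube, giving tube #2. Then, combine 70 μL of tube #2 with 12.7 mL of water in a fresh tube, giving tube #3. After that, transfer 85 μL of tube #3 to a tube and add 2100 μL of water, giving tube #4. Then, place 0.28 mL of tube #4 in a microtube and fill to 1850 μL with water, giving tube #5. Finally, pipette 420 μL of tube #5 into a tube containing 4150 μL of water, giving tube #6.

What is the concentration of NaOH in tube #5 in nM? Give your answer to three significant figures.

0.499 nM

Step 1: 2.65 mL + 16.7 mL = 19.35 mL total → factor 19.35/2.65 = 7.3019
Step 2: 375 μL + 2950 μL = 3325 μL total → factor 3325/375 = 8.8667
Step 3: 70 μL + 12.7 mL = 12770 μL total → factor 12770/70 = 182.43
Step 4: 85 μL + 2100 μL = 2185 μL total → factor 2185/85 = 25.706
Step 5: 0.28 mL brought to 1850 μL → factor 1.85/0.28 = 6.6071
Dilution factor through tube #5 = 7.3019 × 8.8667 × 182.43 × 25.706 × 6.6071 = 2.006 × 10^6
[tube #5] = 1.00 mM / 2.006 × 10^6 = 4.985 × 10^-7 mM = 0.499 nM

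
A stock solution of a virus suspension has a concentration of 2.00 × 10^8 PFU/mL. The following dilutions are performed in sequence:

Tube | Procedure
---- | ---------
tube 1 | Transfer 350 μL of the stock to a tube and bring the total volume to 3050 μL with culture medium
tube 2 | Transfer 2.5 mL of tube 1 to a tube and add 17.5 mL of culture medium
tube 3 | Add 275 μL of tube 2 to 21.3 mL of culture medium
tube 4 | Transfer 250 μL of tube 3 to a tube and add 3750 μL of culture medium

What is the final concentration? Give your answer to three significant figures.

2.29 × 10^3 PFU/mL

Step 1: 350 μL brought to 3050 μL → factor 3050/350 = 8.7143
Step 2: 2.5 mL + 17.5 mL = 20 mL total → factor 20/2.5 = 8
Step 3: 275 μL + 21.3 mL = 21575 μL total → factor 21575/275 = 78.455
Step 4: 250 μL + 3750 μL = 4000 μL total → factor 4000/250 = 16
Overall dilution factor = 8.7143 × 8 × 78.455 × 16 = 87510
Final = 2.00 × 10^8 PFU/mL / 87510 = 2.29 × 10^3 PFU/mL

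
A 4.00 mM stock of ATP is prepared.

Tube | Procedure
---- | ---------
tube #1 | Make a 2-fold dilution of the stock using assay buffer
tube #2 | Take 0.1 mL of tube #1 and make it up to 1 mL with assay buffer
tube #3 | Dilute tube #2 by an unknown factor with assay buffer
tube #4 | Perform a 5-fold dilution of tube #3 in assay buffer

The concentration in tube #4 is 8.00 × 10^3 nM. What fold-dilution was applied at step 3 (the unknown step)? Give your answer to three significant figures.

5.00-fold

Step 1: 2-fold → factor 2
Step 2: 0.1 mL brought to 1 mL → factor 1/0.1 = 10
Step 3: unknown factor x
Step 4: 5-fold → factor 5
Product of known-step factors = 100
Overall factor = 4.00 mM / (8.00 × 10^3 nM) = 500
x = 500 / 100 = 5.00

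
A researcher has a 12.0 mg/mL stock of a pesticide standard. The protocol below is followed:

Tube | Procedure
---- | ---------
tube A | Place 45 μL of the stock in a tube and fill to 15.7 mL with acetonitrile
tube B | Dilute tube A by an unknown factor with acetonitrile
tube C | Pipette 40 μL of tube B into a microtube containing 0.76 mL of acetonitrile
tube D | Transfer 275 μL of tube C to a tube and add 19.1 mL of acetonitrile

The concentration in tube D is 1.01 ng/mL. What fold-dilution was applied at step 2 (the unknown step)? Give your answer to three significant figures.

Step 1: 45 μL brought to 15.7 mL → factor 15700/45 = 348.89
Step 2: unknown factor x
Step 3: 40 μL + 0.76 mL = 800 μL total → factor 800/40 = 20
Step 4: 275 μL + 19.1 mL = 19375 μL total → factor 19375/275 = 70.455
Product of known-step factors = 4.9162 × 10^5
Overall factor = 12.0 mg/mL / (1.01 ng/mL) = 1.1881 × 10^7
x = 1.1881 × 10^7 / 4.9162 × 10^5 = 24.2

24.2-fold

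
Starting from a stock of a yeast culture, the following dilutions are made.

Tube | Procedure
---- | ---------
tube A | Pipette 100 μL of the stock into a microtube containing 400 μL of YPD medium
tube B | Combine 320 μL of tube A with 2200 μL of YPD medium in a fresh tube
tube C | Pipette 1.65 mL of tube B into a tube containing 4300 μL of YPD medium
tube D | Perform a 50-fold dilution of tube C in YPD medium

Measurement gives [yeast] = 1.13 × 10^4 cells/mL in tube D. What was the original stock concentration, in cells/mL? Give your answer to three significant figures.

8.02 × 10^7 cells/mL

Step 1: 100 μL + 400 μL = 500 μL total → factor 500/100 = 5
Step 2: 320 μL + 2200 μL = 2520 μL total → factor 2520/320 = 7.875
Step 3: 1.65 mL + 4300 μL = 5.95 mL total → factor 5.95/1.65 = 3.6061
Step 4: 50-fold → factor 50
Overall dilution factor = 5 × 7.875 × 3.6061 × 50 = 7099.4
Stock = 1.13 × 10^4 cells/mL × 7099.4 = 8.02 × 10^7 cells/mL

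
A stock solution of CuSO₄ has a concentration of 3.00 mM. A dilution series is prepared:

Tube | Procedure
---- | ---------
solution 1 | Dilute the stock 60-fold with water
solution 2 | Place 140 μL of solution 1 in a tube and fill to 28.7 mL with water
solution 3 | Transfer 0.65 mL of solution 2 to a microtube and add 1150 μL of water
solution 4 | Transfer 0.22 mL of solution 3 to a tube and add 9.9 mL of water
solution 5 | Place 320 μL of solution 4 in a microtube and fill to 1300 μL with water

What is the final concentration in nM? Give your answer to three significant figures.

0.471 nM

Step 1: 60-fold → factor 60
Step 2: 140 μL brought to 28.7 mL → factor 28700/140 = 205
Step 3: 0.65 mL + 1150 μL = 1.8 mL total → factor 1.8/0.65 = 2.7692
Step 4: 0.22 mL + 9.9 mL = 10.12 mL total → factor 10.12/0.22 = 46
Step 5: 320 μL brought to 1300 μL → factor 1300/320 = 4.0625
Overall dilution factor = 60 × 205 × 2.7692 × 46 × 4.0625 = 6.3652 × 10^6
Final = 3.00 mM / 6.3652 × 10^6 = 4.713 × 10^-7 mM = 0.471 nM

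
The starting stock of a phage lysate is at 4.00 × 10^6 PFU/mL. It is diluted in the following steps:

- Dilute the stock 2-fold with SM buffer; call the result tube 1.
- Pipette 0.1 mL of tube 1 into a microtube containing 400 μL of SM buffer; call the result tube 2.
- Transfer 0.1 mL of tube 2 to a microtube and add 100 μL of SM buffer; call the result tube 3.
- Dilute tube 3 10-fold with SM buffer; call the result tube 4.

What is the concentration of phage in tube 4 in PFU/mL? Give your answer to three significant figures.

2.00 × 10^4 PFU/mL

Step 1: 2-fold → factor 2
Step 2: 0.1 mL + 400 μL = 0.5 mL total → factor 0.5/0.1 = 5
Step 3: 0.1 mL + 100 μL = 0.2 mL total → factor 0.2/0.1 = 2
Step 4: 10-fold → factor 10
Overall dilution factor = 2 × 5 × 2 × 10 = 200
Final = 4.00 × 10^6 PFU/mL / 200 = 2.00 × 10^4 PFU/mL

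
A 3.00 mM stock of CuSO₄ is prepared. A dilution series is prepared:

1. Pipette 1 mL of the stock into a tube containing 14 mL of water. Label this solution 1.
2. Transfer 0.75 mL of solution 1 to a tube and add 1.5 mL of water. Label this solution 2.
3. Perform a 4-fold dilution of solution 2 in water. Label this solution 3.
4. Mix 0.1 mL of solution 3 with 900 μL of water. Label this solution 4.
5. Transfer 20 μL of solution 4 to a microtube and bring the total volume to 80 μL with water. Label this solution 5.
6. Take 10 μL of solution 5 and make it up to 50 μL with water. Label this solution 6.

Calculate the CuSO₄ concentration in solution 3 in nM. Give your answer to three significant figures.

1.67 × 10^4 nM

Step 1: 1 mL + 14 mL = 15 mL total → factor 15/1 = 15
Step 2: 0.75 mL + 1.5 mL = 2.25 mL total → factor 2.25/0.75 = 3
Step 3: 4-fold → factor 4
Dilution factor through solution 3 = 15 × 3 × 4 = 180
[solution 3] = 3.00 mM / 180 = 0.01667 mM = 1.67 × 10^4 nM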